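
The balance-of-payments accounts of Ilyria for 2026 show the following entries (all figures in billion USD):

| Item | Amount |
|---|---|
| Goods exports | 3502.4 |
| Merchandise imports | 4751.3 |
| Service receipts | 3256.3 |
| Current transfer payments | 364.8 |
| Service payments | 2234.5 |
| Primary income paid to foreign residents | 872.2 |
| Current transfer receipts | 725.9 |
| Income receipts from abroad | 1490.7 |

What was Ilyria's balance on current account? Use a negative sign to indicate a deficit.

752.5

Goods balance = 3502.4 - 4751.3 = -1248.9
Services balance = 3256.3 - 2234.5 = 1021.8
Trade balance (goods + services) = -1248.9 + 1021.8 = -227.1
Net primary income = 1490.7 - 872.2 = 618.5
Net secondary income = 725.9 - 364.8 = 361.1
Current account = -227.1 + 618.5 + 361.1 = 752.5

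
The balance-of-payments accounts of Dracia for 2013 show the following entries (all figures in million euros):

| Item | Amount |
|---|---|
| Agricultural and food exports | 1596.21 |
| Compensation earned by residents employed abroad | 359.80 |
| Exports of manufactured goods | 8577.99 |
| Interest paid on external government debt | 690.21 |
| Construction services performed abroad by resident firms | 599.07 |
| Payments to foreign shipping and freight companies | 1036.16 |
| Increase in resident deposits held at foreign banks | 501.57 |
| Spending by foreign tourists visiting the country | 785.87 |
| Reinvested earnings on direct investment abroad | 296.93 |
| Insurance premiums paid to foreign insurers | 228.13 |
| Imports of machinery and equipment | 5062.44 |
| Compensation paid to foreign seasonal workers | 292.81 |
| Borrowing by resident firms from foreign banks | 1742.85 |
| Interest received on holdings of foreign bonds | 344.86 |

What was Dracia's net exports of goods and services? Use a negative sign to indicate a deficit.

Goods: 8577.99 - 5062.44 + 1596.21 = 5111.76
Services: -228.13 + 785.87 - 1036.16 + 599.07 = 120.65
Trade balance = 5111.76 + 120.65 = 5232.41
(Excluded from the trade balance — primary income: compensation earned by residents employed abroad 359.80, interest paid on external government debt 690.21, reinvested earnings on direct investment abroad 296.93, compensation paid to foreign seasonal workers 292.81, interest received on holdings of foreign bonds 344.86; financial account: increase in resident deposits held at foreign banks 501.57, borrowing by resident firms from foreign banks 1742.85.)

5232.41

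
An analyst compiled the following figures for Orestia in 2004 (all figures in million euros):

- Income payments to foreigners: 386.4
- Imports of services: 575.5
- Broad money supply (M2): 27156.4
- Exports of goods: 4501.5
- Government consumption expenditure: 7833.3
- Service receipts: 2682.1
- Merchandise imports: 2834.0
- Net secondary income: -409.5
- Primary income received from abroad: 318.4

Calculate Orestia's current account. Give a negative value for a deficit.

Goods balance = 4501.5 - 2834.0 = 1667.5
Services balance = 2682.1 - 575.5 = 2106.6
Trade balance (goods + services) = 1667.5 + 2106.6 = 3774.1
Net primary income = 318.4 - 386.4 = -68.0
Net secondary income = -409.5
Current account = 3774.1 + (-68.0) + (-409.5) = 3296.6

3296.6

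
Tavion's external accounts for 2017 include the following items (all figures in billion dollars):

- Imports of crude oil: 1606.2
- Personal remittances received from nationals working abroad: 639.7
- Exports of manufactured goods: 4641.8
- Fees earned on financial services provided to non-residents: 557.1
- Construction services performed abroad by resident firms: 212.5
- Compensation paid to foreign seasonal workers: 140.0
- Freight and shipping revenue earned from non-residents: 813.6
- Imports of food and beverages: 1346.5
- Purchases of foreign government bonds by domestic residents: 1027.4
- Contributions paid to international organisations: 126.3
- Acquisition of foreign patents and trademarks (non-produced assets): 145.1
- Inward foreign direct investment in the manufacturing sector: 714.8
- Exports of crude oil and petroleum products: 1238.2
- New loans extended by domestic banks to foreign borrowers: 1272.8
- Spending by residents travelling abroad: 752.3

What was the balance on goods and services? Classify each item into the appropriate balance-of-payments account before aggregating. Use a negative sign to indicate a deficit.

3758.2

Goods: 1238.2 - 1346.5 + 4641.8 - 1606.2 = 2927.3
Services: -752.3 + 813.6 + 212.5 + 557.1 = 830.9
Trade balance = 2927.3 + 830.9 = 3758.2
(Excluded from the trade balance — secondary income: personal remittances received from nationals working abroad 639.7, contributions paid to international organisations 126.3; primary income: compensation paid to foreign seasonal workers 140.0; financial account: purchases of foreign government bonds by domestic residents 1027.4, inward foreign direct investment in the manufacturing sector 714.8, new loans extended by domestic banks to foreign borrowers 1272.8; capital account: acquisition of foreign patents and trademarks (non-produced assets) 145.1.)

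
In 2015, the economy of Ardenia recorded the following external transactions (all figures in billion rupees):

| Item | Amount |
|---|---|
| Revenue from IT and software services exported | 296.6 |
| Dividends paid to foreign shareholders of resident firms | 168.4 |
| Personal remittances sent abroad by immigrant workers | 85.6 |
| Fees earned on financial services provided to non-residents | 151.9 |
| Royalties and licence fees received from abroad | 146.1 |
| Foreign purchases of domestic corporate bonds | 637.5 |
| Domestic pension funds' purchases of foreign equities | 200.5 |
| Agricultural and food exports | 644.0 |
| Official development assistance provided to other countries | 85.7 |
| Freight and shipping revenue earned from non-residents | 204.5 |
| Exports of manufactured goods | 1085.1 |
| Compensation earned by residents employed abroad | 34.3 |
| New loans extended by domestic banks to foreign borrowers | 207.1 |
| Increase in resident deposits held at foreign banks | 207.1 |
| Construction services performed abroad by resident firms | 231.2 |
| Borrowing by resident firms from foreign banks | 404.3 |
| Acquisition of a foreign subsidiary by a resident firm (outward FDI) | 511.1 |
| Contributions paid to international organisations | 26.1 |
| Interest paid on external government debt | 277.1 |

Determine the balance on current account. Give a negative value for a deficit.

Goods: 644.0 + 1085.1 = 1729.1
Services: 231.2 + 146.1 + 204.5 + 151.9 + 296.6 = 1030.3
Primary income: 34.3 - 168.4 - 277.1 = -411.2
Secondary income: -85.6 - 85.7 - 26.1 = -197.4
Current account = 1729.1 + 1030.3 + (-411.2) + (-197.4) = 2150.8
(Excluded from the current account — financial account: foreign purchases of domestic corporate bonds 637.5, domestic pension funds' purchases of foreign equities 200.5, new loans extended by domestic banks to foreign borrowers 207.1, increase in resident deposits held at foreign banks 207.1, borrowing by resident firms from foreign banks 404.3, acquisition of a foreign subsidiary by a resident firm (outward FDI) 511.1.)

2150.8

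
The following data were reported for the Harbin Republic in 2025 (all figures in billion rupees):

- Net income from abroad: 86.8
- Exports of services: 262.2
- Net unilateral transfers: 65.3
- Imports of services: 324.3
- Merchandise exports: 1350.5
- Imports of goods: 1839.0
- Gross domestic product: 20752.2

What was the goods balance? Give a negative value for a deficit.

Goods balance = 1350.5 - 1839.0 = -488.5

-488.5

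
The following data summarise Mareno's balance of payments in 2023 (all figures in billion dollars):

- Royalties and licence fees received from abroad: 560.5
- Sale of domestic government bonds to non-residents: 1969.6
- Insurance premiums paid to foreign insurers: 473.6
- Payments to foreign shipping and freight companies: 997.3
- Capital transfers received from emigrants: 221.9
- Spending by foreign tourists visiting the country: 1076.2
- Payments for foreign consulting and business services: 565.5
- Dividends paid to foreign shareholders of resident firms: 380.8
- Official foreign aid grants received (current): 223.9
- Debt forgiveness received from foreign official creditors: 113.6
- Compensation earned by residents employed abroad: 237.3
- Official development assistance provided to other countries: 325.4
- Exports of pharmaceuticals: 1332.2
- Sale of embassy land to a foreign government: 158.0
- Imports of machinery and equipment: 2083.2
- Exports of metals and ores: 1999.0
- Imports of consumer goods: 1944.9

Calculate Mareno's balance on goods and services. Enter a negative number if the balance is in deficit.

-1096.6

Goods: 1999.0 + 1332.2 - 2083.2 - 1944.9 = -696.9
Services: 560.5 - 565.5 + 1076.2 - 997.3 - 473.6 = -399.7
Trade balance = -696.9 + (-399.7) = -1096.6
(Excluded from the trade balance — financial account: sale of domestic government bonds to non-residents 1969.6; capital account: capital transfers received from emigrants 221.9, debt forgiveness received from foreign official creditors 113.6, sale of embassy land to a foreign government 158.0; primary income: dividends paid to foreign shareholders of resident firms 380.8, compensation earned by residents employed abroad 237.3; secondary income: official foreign aid grants received (current) 223.9, official development assistance provided to other countries 325.4.)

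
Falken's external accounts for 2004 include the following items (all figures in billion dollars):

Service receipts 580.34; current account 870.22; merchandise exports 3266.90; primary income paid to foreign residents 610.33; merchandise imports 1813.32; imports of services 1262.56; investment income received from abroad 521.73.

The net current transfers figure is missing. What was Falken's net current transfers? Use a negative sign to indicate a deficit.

Current account = goods balance + services balance + net primary income + net secondary income
Sum of the known components = 682.76
Net current transfers = CA - (known components) = 870.22 - 682.76 = 187.46

187.46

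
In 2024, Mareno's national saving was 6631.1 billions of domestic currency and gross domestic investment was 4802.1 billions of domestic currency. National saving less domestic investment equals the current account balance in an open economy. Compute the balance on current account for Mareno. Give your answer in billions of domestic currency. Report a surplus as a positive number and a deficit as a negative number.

1829.0

S - I = CA (net lending to the rest of the world).
CA = S - I = 6631.1 - 4802.1 = 1829.0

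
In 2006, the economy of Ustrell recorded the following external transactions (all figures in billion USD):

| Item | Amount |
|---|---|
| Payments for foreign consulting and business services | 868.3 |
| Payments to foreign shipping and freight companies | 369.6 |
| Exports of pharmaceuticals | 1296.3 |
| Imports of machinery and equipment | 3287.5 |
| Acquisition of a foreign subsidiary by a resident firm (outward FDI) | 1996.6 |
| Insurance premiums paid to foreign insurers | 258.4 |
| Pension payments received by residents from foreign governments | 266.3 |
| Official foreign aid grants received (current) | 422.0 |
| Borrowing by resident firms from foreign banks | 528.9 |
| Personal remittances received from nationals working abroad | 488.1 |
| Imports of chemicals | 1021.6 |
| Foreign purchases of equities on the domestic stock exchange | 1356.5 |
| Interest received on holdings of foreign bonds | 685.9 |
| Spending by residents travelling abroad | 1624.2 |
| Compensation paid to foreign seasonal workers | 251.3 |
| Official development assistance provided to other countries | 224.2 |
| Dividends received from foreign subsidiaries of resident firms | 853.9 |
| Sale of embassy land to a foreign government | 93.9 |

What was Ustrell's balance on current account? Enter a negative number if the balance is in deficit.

-3892.6

Goods: -1021.6 - 3287.5 + 1296.3 = -3012.8
Services: -369.6 - 258.4 - 868.3 - 1624.2 = -3120.5
Primary income: 853.9 + 685.9 - 251.3 = 1288.5
Secondary income: 266.3 - 224.2 + 488.1 + 422.0 = 952.2
Current account = (-3012.8) + (-3120.5) + 1288.5 + 952.2 = -3892.6
(Excluded from the current account — financial account: acquisition of a foreign subsidiary by a resident firm (outward FDI) 1996.6, borrowing by resident firms from foreign banks 528.9, foreign purchases of equities on the domestic stock exchange 1356.5; capital account: sale of embassy land to a foreign government 93.9.)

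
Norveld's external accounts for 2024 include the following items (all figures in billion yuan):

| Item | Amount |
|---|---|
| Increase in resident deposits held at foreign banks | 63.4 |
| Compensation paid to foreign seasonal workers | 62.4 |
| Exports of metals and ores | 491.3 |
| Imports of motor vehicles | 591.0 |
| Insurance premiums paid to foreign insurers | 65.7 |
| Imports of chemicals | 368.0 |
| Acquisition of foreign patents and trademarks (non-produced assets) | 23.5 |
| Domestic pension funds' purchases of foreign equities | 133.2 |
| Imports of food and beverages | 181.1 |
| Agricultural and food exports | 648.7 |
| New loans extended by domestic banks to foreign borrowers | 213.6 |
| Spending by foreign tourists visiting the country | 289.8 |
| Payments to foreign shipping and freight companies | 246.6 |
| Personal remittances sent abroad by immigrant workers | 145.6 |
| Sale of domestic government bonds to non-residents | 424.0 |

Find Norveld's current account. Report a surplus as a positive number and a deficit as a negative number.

Goods: 491.3 - 368.0 - 181.1 - 591.0 + 648.7 = -0.1
Services: -65.7 - 246.6 + 289.8 = -22.5
Primary income: -62.4
Secondary income: -145.6
Current account = (-0.1) + (-22.5) + (-62.4) + (-145.6) = -230.6
(Excluded from the current account — financial account: increase in resident deposits held at foreign banks 63.4, domestic pension funds' purchases of foreign equities 133.2, new loans extended by domestic banks to foreign borrowers 213.6, sale of domestic government bonds to non-residents 424.0; capital account: acquisition of foreign patents and trademarks (non-produced assets) 23.5.)

-230.6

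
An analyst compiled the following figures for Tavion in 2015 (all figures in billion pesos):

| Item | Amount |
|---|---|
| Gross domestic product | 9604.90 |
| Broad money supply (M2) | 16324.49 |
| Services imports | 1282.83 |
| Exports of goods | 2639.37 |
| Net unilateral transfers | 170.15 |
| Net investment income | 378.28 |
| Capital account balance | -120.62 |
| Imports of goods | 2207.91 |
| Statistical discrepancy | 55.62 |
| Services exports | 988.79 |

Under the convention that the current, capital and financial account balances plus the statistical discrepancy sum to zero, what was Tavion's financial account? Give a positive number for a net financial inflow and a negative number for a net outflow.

Goods balance = 2639.37 - 2207.91 = 431.46
Services balance = 988.79 - 1282.83 = -294.04
Trade balance (goods + services) = 431.46 + (-294.04) = 137.42
Net primary income = 378.28
Net secondary income = 170.15
Current account = 137.42 + 378.28 + 170.15 = 685.85
Financial account = -(685.85 + (-120.62) + 55.62) = -620.85

-620.85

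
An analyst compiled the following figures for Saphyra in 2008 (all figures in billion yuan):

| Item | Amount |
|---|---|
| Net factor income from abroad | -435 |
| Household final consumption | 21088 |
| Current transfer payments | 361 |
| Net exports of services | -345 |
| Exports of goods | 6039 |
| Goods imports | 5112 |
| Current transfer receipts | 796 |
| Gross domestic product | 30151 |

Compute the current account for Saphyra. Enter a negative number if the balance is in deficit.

Goods balance = 6039 - 5112 = 927
Services balance = -345
Trade balance (goods + services) = 927 + (-345) = 582
Net primary income = -435
Net secondary income = 796 - 361 = 435
Current account = 582 + (-435) + 435 = 582

582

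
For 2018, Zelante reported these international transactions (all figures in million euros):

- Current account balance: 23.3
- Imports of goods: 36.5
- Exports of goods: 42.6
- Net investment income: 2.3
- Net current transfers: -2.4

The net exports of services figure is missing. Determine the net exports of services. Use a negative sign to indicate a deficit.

Current account = goods balance + services balance + net primary income + net secondary income
Sum of the known components = 6.0
Net exports of services = CA - (known components) = 23.3 - 6.0 = 17.3

17.3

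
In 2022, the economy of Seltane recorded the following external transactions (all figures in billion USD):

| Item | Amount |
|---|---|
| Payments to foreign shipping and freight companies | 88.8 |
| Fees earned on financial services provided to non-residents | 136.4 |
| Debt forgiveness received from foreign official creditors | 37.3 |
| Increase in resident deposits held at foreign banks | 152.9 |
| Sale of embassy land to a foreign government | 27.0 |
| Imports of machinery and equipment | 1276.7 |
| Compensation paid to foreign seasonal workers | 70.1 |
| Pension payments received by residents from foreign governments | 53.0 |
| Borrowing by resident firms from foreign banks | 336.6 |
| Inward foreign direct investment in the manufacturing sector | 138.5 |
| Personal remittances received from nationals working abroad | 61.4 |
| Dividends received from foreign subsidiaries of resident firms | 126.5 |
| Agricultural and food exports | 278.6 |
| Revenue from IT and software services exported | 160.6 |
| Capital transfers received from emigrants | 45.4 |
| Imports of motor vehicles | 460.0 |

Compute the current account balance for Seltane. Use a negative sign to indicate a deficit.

Goods: -460.0 - 1276.7 + 278.6 = -1458.1
Services: 136.4 - 88.8 + 160.6 = 208.2
Primary income: -70.1 + 126.5 = 56.4
Secondary income: 53.0 + 61.4 = 114.4
Current account = (-1458.1) + 208.2 + 56.4 + 114.4 = -1079.1
(Excluded from the current account — capital account: debt forgiveness received from foreign official creditors 37.3, sale of embassy land to a foreign government 27.0, capital transfers received from emigrants 45.4; financial account: increase in resident deposits held at foreign banks 152.9, borrowing by resident firms from foreign banks 336.6, inward foreign direct investment in the manufacturing sector 138.5.)

-1079.1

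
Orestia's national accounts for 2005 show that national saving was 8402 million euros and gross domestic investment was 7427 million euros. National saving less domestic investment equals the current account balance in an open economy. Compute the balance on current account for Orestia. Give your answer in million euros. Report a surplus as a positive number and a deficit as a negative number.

S - I = CA (net lending to the rest of the world).
CA = S - I = 8402 - 7427 = 975

975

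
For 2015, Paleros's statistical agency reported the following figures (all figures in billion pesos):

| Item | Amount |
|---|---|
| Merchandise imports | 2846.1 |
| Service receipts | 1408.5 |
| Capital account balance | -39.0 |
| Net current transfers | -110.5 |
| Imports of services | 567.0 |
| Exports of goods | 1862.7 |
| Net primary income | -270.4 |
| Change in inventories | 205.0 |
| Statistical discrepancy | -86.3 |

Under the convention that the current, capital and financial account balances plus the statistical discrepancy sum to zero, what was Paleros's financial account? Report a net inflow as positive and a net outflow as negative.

648.1

Goods balance = 1862.7 - 2846.1 = -983.4
Services balance = 1408.5 - 567.0 = 841.5
Trade balance (goods + services) = -983.4 + 841.5 = -141.9
Net primary income = -270.4
Net secondary income = -110.5
Current account = -141.9 + (-270.4) + (-110.5) = -522.8
Financial account = -(-522.8 + (-39.0) + (-86.3)) = 648.1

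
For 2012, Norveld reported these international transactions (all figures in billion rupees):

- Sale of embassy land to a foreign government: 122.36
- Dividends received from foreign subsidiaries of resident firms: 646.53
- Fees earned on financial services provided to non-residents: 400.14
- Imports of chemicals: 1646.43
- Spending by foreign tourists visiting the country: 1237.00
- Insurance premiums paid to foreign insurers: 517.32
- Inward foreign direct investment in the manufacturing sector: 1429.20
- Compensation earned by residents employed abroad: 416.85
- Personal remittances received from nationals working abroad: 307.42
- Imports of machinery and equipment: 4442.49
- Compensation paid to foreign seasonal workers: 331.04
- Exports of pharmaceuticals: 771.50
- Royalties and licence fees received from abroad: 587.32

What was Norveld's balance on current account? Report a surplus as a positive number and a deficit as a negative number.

-2570.52

Goods: -4442.49 - 1646.43 + 771.50 = -5317.42
Services: 1237.00 + 587.32 - 517.32 + 400.14 = 1707.14
Primary income: 416.85 - 331.04 + 646.53 = 732.34
Secondary income: 307.42
Current account = (-5317.42) + 1707.14 + 732.34 + 307.42 = -2570.52
(Excluded from the current account — capital account: sale of embassy land to a foreign government 122.36; financial account: inward foreign direct investment in the manufacturing sector 1429.20.)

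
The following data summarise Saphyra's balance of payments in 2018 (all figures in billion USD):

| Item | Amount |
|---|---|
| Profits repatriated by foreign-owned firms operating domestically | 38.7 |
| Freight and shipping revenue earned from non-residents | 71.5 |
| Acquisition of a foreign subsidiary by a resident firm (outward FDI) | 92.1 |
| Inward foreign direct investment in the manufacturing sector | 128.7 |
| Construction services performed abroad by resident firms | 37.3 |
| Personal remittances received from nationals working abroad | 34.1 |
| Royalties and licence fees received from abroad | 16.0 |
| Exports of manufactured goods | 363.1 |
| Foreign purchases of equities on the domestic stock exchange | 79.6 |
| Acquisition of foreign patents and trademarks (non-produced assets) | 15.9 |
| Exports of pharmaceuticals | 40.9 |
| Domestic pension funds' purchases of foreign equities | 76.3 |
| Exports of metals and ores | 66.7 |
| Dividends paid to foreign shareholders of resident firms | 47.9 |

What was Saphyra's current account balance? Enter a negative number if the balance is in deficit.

Goods: 363.1 + 66.7 + 40.9 = 470.7
Services: 71.5 + 37.3 + 16.0 = 124.8
Primary income: -47.9 - 38.7 = -86.6
Secondary income: 34.1
Current account = 470.7 + 124.8 + (-86.6) + 34.1 = 543.0
(Excluded from the current account — financial account: acquisition of a foreign subsidiary by a resident firm (outward FDI) 92.1, inward foreign direct investment in the manufacturing sector 128.7, foreign purchases of equities on the domestic stock exchange 79.6, domestic pension funds' purchases of foreign equities 76.3; capital account: acquisition of foreign patents and trademarks (non-produced assets) 15.9.)

543.0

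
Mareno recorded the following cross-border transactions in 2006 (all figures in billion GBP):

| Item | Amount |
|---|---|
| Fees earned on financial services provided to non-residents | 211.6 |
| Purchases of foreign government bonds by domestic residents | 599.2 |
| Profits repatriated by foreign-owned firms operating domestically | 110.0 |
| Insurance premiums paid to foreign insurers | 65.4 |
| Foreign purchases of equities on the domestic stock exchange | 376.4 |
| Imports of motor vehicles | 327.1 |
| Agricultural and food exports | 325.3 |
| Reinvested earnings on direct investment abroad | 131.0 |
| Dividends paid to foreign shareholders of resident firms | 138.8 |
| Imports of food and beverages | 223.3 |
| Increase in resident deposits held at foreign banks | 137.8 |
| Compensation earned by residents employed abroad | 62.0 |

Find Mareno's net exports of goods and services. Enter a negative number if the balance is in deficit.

-78.9

Goods: -223.3 + 325.3 - 327.1 = -225.1
Services: -65.4 + 211.6 = 146.2
Trade balance = -225.1 + 146.2 = -78.9
(Excluded from the trade balance — financial account: purchases of foreign government bonds by domestic residents 599.2, foreign purchases of equities on the domestic stock exchange 376.4, increase in resident deposits held at foreign banks 137.8; primary income: profits repatriated by foreign-owned firms operating domestically 110.0, reinvested earnings on direct investment abroad 131.0, dividends paid to foreign shareholders of resident firms 138.8, compensation earned by residents employed abroad 62.0.)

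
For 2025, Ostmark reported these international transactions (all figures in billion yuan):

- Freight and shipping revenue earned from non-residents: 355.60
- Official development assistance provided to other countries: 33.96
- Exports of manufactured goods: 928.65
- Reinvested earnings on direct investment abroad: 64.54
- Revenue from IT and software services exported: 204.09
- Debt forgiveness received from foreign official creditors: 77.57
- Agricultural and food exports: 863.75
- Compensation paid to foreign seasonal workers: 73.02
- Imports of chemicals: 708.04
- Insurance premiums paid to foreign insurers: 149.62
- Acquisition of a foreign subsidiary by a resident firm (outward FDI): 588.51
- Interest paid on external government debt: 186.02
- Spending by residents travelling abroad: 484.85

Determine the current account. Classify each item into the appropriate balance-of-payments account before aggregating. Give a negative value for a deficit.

Goods: 928.65 + 863.75 - 708.04 = 1084.36
Services: -484.85 + 355.60 + 204.09 - 149.62 = -74.78
Primary income: -73.02 - 186.02 + 64.54 = -194.50
Secondary income: -33.96
Current account = 1084.36 + (-74.78) + (-194.50) + (-33.96) = 781.12
(Excluded from the current account — capital account: debt forgiveness received from foreign official creditors 77.57; financial account: acquisition of a foreign subsidiary by a resident firm (outward FDI) 588.51.)

781.12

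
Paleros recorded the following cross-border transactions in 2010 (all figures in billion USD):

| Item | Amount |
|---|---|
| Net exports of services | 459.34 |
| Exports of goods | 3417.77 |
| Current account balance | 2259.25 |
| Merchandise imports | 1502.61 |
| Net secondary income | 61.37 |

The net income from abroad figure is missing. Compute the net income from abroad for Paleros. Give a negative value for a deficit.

-176.62

Current account = goods balance + services balance + net primary income + net secondary income
Sum of the known components = 2435.87
Net income from abroad = CA - (known components) = 2259.25 - 2435.87 = -176.62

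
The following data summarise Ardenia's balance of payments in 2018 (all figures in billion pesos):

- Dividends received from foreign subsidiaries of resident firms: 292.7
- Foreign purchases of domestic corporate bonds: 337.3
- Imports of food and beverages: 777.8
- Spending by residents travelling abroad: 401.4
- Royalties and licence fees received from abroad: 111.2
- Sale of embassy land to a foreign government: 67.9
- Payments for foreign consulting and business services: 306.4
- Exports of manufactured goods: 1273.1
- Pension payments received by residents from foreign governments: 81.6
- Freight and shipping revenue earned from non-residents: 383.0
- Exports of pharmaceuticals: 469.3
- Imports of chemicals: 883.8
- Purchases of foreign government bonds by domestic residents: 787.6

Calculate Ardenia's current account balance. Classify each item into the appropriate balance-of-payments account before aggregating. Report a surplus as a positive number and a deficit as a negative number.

Goods: 1273.1 - 777.8 - 883.8 + 469.3 = 80.8
Services: 383.0 - 401.4 + 111.2 - 306.4 = -213.6
Primary income: 292.7
Secondary income: 81.6
Current account = 80.8 + (-213.6) + 292.7 + 81.6 = 241.5
(Excluded from the current account — financial account: foreign purchases of domestic corporate bonds 337.3, purchases of foreign government bonds by domestic residents 787.6; capital account: sale of embassy land to a foreign government 67.9.)

241.5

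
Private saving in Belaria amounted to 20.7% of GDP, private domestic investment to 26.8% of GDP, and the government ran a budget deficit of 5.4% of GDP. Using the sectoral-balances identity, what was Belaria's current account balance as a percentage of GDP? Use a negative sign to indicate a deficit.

By the sectoral-balances identity, CA = (S_private - I) + (T - G).
Private balance = 20.7 - 26.8 = -6.1
Government balance (T - G) = -5.4
CA = -6.1 + (-5.4) = -11.5

-11.5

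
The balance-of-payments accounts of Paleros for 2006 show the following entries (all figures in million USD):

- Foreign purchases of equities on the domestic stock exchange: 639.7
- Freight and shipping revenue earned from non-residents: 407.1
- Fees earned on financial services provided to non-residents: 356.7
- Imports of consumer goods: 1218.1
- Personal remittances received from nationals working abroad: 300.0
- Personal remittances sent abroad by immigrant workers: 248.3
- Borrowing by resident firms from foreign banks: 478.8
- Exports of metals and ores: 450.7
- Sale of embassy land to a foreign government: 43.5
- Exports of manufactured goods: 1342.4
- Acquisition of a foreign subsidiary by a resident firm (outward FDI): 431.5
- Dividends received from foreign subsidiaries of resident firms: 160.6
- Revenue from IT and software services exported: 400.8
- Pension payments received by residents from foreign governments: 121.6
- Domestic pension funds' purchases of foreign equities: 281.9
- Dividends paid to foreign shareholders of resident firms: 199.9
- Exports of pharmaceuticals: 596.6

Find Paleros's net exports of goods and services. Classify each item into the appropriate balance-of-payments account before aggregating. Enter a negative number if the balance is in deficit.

2336.2

Goods: 1342.4 - 1218.1 + 450.7 + 596.6 = 1171.6
Services: 356.7 + 400.8 + 407.1 = 1164.6
Trade balance = 1171.6 + 1164.6 = 2336.2
(Excluded from the trade balance — financial account: foreign purchases of equities on the domestic stock exchange 639.7, borrowing by resident firms from foreign banks 478.8, acquisition of a foreign subsidiary by a resident firm (outward FDI) 431.5, domestic pension funds' purchases of foreign equities 281.9; secondary income: personal remittances received from nationals working abroad 300.0, personal remittances sent abroad by immigrant workers 248.3, pension payments received by residents from foreign governments 121.6; capital account: sale of embassy land to a foreign government 43.5; primary income: dividends received from foreign subsidiaries of resident firms 160.6, dividends paid to foreign shareholders of resident firms 199.9.)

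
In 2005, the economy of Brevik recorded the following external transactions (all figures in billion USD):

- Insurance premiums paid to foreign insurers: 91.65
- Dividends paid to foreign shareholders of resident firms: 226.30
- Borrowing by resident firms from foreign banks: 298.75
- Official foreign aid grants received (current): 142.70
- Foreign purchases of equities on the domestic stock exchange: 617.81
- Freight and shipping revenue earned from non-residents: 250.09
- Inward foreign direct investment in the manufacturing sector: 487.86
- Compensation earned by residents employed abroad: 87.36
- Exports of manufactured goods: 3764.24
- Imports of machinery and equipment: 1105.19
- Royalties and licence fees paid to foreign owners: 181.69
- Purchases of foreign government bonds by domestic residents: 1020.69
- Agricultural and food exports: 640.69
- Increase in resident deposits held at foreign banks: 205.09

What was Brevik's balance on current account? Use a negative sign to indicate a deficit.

Goods: 3764.24 + 640.69 - 1105.19 = 3299.74
Services: -181.69 + 250.09 - 91.65 = -23.25
Primary income: 87.36 - 226.30 = -138.94
Secondary income: 142.70
Current account = 3299.74 + (-23.25) + (-138.94) + 142.70 = 3280.25
(Excluded from the current account — financial account: borrowing by resident firms from foreign banks 298.75, foreign purchases of equities on the domestic stock exchange 617.81, inward foreign direct investment in the manufacturing sector 487.86, purchases of foreign government bonds by domestic residents 1020.69, increase in resident deposits held at foreign banks 205.09.)

3280.25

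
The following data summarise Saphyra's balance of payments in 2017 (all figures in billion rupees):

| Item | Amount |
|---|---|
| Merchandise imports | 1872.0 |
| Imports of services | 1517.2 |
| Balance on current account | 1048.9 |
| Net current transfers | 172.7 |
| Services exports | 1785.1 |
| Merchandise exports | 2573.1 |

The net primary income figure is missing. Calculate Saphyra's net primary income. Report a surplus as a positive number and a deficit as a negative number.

Current account = goods balance + services balance + net primary income + net secondary income
Sum of the known components = 1141.7
Net primary income = CA - (known components) = 1048.9 - 1141.7 = -92.8

-92.8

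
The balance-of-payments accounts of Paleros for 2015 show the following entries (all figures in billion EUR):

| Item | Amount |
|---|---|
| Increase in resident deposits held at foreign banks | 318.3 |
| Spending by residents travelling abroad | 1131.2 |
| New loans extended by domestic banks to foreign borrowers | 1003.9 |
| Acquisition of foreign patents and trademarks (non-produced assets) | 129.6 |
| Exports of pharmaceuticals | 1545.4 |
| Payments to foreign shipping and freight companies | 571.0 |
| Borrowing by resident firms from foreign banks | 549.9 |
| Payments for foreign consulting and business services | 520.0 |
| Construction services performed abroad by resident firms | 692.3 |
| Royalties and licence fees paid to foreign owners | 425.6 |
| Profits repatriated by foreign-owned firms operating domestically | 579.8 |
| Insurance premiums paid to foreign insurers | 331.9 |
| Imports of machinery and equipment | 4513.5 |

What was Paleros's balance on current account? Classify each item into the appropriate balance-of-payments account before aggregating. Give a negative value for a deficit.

Goods: -4513.5 + 1545.4 = -2968.1
Services: -520.0 - 1131.2 - 331.9 + 692.3 - 425.6 - 571.0 = -2287.4
Primary income: -579.8
Current account = (-2968.1) + (-2287.4) + (-579.8) = -5835.3
(Excluded from the current account — financial account: increase in resident deposits held at foreign banks 318.3, new loans extended by domestic banks to foreign borrowers 1003.9, borrowing by resident firms from foreign banks 549.9; capital account: acquisition of foreign patents and trademarks (non-produced assets) 129.6.)

-5835.3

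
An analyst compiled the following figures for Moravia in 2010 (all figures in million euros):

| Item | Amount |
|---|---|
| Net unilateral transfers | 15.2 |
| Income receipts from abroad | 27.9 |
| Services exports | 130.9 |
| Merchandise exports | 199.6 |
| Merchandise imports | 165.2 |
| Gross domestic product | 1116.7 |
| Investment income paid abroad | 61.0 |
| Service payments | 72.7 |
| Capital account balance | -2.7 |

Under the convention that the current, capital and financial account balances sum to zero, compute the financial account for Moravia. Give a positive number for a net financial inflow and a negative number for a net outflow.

Goods balance = 199.6 - 165.2 = 34.4
Services balance = 130.9 - 72.7 = 58.2
Trade balance (goods + services) = 34.4 + 58.2 = 92.6
Net primary income = 27.9 - 61.0 = -33.1
Net secondary income = 15.2
Current account = 92.6 + (-33.1) + 15.2 = 74.7
Financial account = -(74.7 + (-2.7)) = -72.0

-72.0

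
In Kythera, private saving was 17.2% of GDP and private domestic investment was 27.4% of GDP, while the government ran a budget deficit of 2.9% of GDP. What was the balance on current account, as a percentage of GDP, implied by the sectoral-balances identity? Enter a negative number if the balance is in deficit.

By the sectoral-balances identity, CA = (S_private - I) + (T - G).
Private balance = 17.2 - 27.4 = -10.2
Government balance (T - G) = -2.9
CA = -10.2 + (-2.9) = -13.1

-13.1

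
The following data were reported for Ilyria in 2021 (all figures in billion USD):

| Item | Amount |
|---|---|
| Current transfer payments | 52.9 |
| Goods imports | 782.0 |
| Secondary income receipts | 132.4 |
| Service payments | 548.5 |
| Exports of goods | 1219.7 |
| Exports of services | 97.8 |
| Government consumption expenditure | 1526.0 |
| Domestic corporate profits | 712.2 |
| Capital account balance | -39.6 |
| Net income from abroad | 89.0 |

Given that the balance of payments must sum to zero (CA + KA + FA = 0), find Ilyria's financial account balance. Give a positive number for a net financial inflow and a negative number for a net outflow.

Goods balance = 1219.7 - 782.0 = 437.7
Services balance = 97.8 - 548.5 = -450.7
Trade balance (goods + services) = 437.7 + (-450.7) = -13.0
Net primary income = 89.0
Net secondary income = 132.4 - 52.9 = 79.5
Current account = -13.0 + 89.0 + 79.5 = 155.5
Financial account = -(155.5 + (-39.6)) = -115.9

-115.9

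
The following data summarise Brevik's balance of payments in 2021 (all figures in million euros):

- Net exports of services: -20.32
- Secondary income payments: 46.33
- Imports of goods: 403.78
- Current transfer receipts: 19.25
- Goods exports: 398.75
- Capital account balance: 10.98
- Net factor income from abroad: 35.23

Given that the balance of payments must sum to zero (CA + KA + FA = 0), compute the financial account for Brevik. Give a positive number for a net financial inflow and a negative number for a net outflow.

6.22

Goods balance = 398.75 - 403.78 = -5.03
Services balance = -20.32
Trade balance (goods + services) = -5.03 + (-20.32) = -25.35
Net primary income = 35.23
Net secondary income = 19.25 - 46.33 = -27.08
Current account = -25.35 + 35.23 + (-27.08) = -17.20
Financial account = -(-17.20 + 10.98) = 6.22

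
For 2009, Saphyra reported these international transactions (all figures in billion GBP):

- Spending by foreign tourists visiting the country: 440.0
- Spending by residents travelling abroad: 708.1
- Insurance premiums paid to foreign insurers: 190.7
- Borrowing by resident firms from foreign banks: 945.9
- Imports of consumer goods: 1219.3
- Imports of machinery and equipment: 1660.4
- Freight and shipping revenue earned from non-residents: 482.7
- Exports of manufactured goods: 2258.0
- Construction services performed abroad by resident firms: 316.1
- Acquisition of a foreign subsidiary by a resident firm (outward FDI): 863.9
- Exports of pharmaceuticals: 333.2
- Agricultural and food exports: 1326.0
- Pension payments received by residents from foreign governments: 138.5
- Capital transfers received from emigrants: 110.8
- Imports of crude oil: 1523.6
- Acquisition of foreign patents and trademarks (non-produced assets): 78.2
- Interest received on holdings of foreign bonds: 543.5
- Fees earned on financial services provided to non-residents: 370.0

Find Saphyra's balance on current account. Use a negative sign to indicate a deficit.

905.9

Goods: 2258.0 - 1523.6 - 1660.4 + 333.2 + 1326.0 - 1219.3 = -486.1
Services: 370.0 + 482.7 + 440.0 - 708.1 - 190.7 + 316.1 = 710.0
Primary income: 543.5
Secondary income: 138.5
Current account = (-486.1) + 710.0 + 543.5 + 138.5 = 905.9
(Excluded from the current account — financial account: borrowing by resident firms from foreign banks 945.9, acquisition of a foreign subsidiary by a resident firm (outward FDI) 863.9; capital account: capital transfers received from emigrants 110.8, acquisition of foreign patents and trademarks (non-produced assets) 78.2.)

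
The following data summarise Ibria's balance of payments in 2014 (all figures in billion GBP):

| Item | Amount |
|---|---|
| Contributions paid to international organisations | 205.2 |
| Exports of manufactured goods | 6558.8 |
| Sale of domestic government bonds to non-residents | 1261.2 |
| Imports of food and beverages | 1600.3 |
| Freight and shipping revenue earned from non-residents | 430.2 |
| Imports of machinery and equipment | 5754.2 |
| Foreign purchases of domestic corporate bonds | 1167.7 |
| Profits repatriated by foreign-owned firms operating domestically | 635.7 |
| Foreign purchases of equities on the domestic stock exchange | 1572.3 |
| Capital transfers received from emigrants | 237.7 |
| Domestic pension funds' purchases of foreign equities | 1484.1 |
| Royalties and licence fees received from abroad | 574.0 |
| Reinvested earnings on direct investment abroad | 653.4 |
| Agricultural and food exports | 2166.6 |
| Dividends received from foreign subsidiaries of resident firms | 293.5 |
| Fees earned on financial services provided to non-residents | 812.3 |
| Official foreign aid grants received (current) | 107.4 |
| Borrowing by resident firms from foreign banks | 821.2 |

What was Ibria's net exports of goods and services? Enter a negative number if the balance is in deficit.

3187.4

Goods: 2166.6 - 1600.3 + 6558.8 - 5754.2 = 1370.9
Services: 574.0 + 430.2 + 812.3 = 1816.5
Trade balance = 1370.9 + 1816.5 = 3187.4
(Excluded from the trade balance — secondary income: contributions paid to international organisations 205.2, official foreign aid grants received (current) 107.4; financial account: sale of domestic government bonds to non-residents 1261.2, foreign purchases of domestic corporate bonds 1167.7, foreign purchases of equities on the domestic stock exchange 1572.3, domestic pension funds' purchases of foreign equities 1484.1, borrowing by resident firms from foreign banks 821.2; primary income: profits repatriated by foreign-owned firms operating domestically 635.7, reinvested earnings on direct investment abroad 653.4, dividends received from foreign subsidiaries of resident firms 293.5; capital account: capital transfers received from emigrants 237.7.)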